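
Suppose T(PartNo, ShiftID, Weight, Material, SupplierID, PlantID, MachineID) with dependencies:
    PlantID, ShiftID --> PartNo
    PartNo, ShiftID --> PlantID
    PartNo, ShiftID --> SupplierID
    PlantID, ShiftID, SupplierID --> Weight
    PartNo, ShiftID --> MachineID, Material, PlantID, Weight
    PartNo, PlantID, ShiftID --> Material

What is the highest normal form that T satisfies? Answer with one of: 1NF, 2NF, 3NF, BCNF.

Candidate keys: {PartNo, ShiftID}, {PlantID, ShiftID}. Prime attributes: {PartNo, PlantID, ShiftID}.
The left-hand side of every FD is a superkey, so BCNF is satisfied.

BCNF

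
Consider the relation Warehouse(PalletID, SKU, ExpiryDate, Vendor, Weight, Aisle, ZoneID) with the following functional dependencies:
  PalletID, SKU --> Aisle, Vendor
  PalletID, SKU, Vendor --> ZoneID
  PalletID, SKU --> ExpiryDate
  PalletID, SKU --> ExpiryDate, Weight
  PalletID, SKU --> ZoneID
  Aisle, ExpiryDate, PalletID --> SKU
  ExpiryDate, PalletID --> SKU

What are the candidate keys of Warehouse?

{ExpiryDate, PalletID}, {PalletID, SKU}

No FD produces {PalletID}, so it must be in every candidate key.
{ExpiryDate, PalletID}⁺ = {Aisle, ExpiryDate, PalletID, SKU, Vendor, Weight, ZoneID}, which is every attribute, so {ExpiryDate, PalletID} is a candidate key.
{PalletID, SKU}⁺ = {Aisle, ExpiryDate, PalletID, SKU, Vendor, Weight, ZoneID}, which is every attribute, so {PalletID, SKU} is a candidate key.
Any other superkey properly contains one of these, so there are no further candidate keys.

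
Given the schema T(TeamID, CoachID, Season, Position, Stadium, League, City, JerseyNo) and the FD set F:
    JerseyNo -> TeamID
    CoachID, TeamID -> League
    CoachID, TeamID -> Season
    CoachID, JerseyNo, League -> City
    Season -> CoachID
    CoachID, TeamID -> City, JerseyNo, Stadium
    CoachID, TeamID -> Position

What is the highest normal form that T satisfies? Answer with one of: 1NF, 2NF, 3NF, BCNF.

Candidate keys: {CoachID, JerseyNo}, {CoachID, TeamID}, {JerseyNo, Season}, {Season, TeamID}. Prime attributes: {CoachID, JerseyNo, Season, TeamID}.
JerseyNo -> TeamID breaks BCNF: {JerseyNo}⁺ = {JerseyNo, TeamID}, so {JerseyNo} is not a superkey.
Its right-hand attributes {TeamID} are all prime, as are those of every other non-superkey FD — the relation is in 3NF.

3NF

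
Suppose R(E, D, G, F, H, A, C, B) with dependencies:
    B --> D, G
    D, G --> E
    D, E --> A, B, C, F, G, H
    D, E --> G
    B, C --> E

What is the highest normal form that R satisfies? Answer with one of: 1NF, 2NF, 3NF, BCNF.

Candidate keys: {B}, {D, E}, {D, G}. Prime attributes: {B, D, E, G}.
Every FD has a superkey on the left, so the relation is in BCNF.

BCNF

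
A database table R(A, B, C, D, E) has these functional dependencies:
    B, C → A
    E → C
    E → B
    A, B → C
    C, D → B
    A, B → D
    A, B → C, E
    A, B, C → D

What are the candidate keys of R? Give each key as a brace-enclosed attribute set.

{A, B}, {B, C}, {C, D}, {E}

{E}⁺ = {A, B, C, D, E}, which is every attribute, so {E} is a candidate key.
{A, B}⁺ = {A, B, C, D, E}, which is every attribute, so {A, B} is a candidate key.
{B, C}⁺ = {A, B, C, D, E}, which is every attribute, so {B, C} is a candidate key.
{C, D}⁺ = {A, B, C, D, E}, which is every attribute, so {C, D} is a candidate key.
Any other superkey properly contains one of these, so there are no further candidate keys.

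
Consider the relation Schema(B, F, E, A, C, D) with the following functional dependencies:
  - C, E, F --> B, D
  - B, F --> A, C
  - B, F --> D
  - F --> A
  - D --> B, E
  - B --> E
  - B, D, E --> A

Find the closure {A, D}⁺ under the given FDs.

Start with {A, D}.
D --> B, E applies; add {B, E} → now {A, B, D, E}.
No further FD applies.

{A, B, D, E}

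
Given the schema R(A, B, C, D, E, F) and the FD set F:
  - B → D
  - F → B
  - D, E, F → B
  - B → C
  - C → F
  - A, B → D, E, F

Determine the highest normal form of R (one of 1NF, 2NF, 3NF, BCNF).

Candidate keys: {A, B}, {A, C}, {A, F}. Prime attributes: {A, B, C, F}.
B → D breaks BCNF: {B}⁺ = {B, C, D, F}, so {B} is not a superkey.
Because {D} is non-prime and the left side of B → D is not a superkey, the relation is not in 3NF.
The proper key subset {B} of {A, B} determines non-prime {D}, so the relation is not even in 2NF.

1NF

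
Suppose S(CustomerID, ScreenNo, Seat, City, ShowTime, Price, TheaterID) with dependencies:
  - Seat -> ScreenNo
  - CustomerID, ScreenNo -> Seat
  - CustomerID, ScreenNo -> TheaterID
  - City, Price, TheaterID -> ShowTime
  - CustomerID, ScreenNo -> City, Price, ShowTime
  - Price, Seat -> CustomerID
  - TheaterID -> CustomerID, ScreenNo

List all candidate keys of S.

{CustomerID, ScreenNo}, {CustomerID, Seat}, {Price, Seat}, {TheaterID}

{TheaterID}⁺ = {City, CustomerID, Price, ScreenNo, Seat, ShowTime, TheaterID}, which is every attribute, so {TheaterID} is a candidate key.
{CustomerID, ScreenNo}⁺ = {City, CustomerID, Price, ScreenNo, Seat, ShowTime, TheaterID}, which is every attribute, so {CustomerID, ScreenNo} is a candidate key.
{CustomerID, Seat}⁺ = {City, CustomerID, Price, ScreenNo, Seat, ShowTime, TheaterID}, which is every attribute, so {CustomerID, Seat} is a candidate key.
{Price, Seat}⁺ = {City, CustomerID, Price, ScreenNo, Seat, ShowTime, TheaterID}, which is every attribute, so {Price, Seat} is a candidate key.
Any other superkey properly contains one of these, so there are no further candidate keys.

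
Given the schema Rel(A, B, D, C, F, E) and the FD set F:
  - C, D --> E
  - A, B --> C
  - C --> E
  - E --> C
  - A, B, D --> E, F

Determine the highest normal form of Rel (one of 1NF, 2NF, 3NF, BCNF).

Candidate key: {A, B, D}. Prime attributes: {A, B, D}.
For C, D --> E we have {C, D}⁺ = {C, D, E}; {C, D} is not a superkey, so BCNF fails.
C, D --> E determines the non-prime attribute {E} from a non-superkey — 3NF is violated.
The proper key subset {A, B} of {A, B, D} determines non-prime {C, E}, so the relation is not even in 2NF.

1NF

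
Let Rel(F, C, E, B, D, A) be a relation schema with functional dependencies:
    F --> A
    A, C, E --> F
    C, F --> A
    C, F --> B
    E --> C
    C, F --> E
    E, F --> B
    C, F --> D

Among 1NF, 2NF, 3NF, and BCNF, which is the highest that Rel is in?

Candidate keys: {A, E}, {C, F}, {E, F}. Prime attributes: {A, C, E, F}.
For F --> A we have {F}⁺ = {A, F}; {F} is not a superkey, so BCNF fails.
Its right-hand attributes {A} are all prime, as are those of every other non-superkey FD — the relation is in 3NF.

3NF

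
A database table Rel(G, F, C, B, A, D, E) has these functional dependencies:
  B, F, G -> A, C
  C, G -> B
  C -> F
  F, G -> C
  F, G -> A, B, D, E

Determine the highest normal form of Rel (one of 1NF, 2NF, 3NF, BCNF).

3NF

Candidate keys: {C, G}, {F, G}. Prime attributes: {C, F, G}.
For C -> F we have {C}⁺ = {C, F}; {C} is not a superkey, so BCNF fails.
But every attribute on its right side ({F}) is prime, and the same holds for every other non-superkey FD, so 3NF still holds.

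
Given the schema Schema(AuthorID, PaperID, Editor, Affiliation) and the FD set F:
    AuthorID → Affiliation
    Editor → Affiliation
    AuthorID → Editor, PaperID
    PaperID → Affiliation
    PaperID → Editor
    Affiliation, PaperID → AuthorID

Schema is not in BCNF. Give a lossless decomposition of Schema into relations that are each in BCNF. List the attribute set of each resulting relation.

Candidate keys of the original relation: {AuthorID}, {PaperID}.
{Affiliation, AuthorID, Editor, PaperID}: {Editor} determines {Affiliation, Editor} here but is not a superkey — split on Editor → Affiliation, giving {Affiliation, Editor} and {AuthorID, Editor, PaperID}.
{Affiliation, Editor}: every determinant is a superkey — BCNF.
{AuthorID, Editor, PaperID}: every determinant is a superkey — BCNF.

{Affiliation, Editor}; {AuthorID, Editor, PaperID}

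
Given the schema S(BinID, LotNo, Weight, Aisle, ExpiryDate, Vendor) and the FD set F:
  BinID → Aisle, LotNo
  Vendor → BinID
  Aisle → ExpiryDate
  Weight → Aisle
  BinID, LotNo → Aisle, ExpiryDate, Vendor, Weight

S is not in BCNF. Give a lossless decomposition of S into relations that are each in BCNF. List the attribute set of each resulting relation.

Candidate keys of the original relation: {BinID}, {Vendor}.
In {Aisle, BinID, ExpiryDate, LotNo, Vendor, Weight}, {Aisle} is not a superkey ({Aisle}⁺ restricted to this set is {Aisle, ExpiryDate}), so split on Aisle → ExpiryDate into {Aisle, ExpiryDate} and {Aisle, BinID, LotNo, Vendor, Weight}.
{Aisle, ExpiryDate} has no BCNF violation.
In {Aisle, BinID, LotNo, Vendor, Weight}, {Weight} is not a superkey ({Weight}⁺ restricted to this set is {Aisle, Weight}), so split on Weight → Aisle into {Aisle, Weight} and {BinID, LotNo, Vendor, Weight}.
{Aisle, Weight} has no BCNF violation.
{BinID, LotNo, Vendor, Weight} has no BCNF violation.

{Aisle, ExpiryDate}; {Aisle, Weight}; {BinID, LotNo, Vendor, Weight}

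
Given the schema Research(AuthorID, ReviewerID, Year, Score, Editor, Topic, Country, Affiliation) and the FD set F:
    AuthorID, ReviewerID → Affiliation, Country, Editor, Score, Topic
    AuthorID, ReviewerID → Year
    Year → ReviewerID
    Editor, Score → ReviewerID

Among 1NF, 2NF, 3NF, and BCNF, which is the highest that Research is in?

Candidate keys: {AuthorID, Editor, Score}, {AuthorID, ReviewerID}, {AuthorID, Year}. Prime attributes: {AuthorID, Editor, ReviewerID, Score, Year}.
Year → ReviewerID breaks BCNF: {Year}⁺ = {ReviewerID, Year}, so {Year} is not a superkey.
Its right-hand attributes {ReviewerID} are all prime, as are those of every other non-superkey FD — the relation is in 3NF.

3NF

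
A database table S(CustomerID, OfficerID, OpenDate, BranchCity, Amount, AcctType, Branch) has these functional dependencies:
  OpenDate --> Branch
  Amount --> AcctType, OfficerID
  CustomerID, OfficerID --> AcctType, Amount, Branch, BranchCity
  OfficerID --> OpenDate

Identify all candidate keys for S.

Attributes never on any right-hand side: {CustomerID} — every candidate key must contain it.
Closure of {Amount, CustomerID} is {AcctType, Amount, Branch, BranchCity, CustomerID, OfficerID, OpenDate}, the whole schema; {Amount, CustomerID} is a candidate key.
Closure of {CustomerID, OfficerID} is {AcctType, Amount, Branch, BranchCity, CustomerID, OfficerID, OpenDate}, the whole schema; {CustomerID, OfficerID} is a candidate key.
These are minimal and exhaustive — every other superkey contains one of them.

{Amount, CustomerID}, {CustomerID, OfficerID}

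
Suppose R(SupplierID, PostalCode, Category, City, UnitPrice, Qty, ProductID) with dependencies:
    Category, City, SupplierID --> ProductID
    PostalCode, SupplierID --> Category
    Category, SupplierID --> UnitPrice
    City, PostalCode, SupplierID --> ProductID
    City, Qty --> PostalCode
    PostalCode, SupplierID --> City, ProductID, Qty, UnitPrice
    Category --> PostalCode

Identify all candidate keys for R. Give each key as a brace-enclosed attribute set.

{Category, SupplierID}, {City, Qty, SupplierID}, {PostalCode, SupplierID}

No FD produces {SupplierID}, so it must be in every candidate key.
Closure of {Category, SupplierID} is {Category, City, PostalCode, ProductID, Qty, SupplierID, UnitPrice}, the whole schema; {Category, SupplierID} is a candidate key.
Closure of {PostalCode, SupplierID} is {Category, City, PostalCode, ProductID, Qty, SupplierID, UnitPrice}, the whole schema; {PostalCode, SupplierID} is a candidate key.
Closure of {City, Qty, SupplierID} is {Category, City, PostalCode, ProductID, Qty, SupplierID, UnitPrice}, the whole schema; {City, Qty, SupplierID} is a candidate key.
These are minimal and exhaustive — every other superkey contains one of them.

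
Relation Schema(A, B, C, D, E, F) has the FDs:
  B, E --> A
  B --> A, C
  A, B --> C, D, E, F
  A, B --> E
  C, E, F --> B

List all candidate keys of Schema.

{B}, {C, E, F}

{B}⁺ = {A, B, C, D, E, F} — all of the relation — so {B} is a candidate key.
{C, E, F}⁺ = {A, B, C, D, E, F} — all of the relation — so {C, E, F} is a candidate key.
These are minimal and exhaustive — every other superkey contains one of them.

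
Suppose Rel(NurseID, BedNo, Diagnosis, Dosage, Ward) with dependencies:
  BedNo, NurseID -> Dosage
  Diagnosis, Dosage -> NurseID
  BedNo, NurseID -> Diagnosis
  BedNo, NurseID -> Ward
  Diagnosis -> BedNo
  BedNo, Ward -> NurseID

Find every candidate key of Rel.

{BedNo, NurseID}⁺ = {BedNo, Diagnosis, Dosage, NurseID, Ward} — all of the relation — so {BedNo, NurseID} is a candidate key.
{BedNo, Ward}⁺ = {BedNo, Diagnosis, Dosage, NurseID, Ward} — all of the relation — so {BedNo, Ward} is a candidate key.
{Diagnosis, Dosage}⁺ = {BedNo, Diagnosis, Dosage, NurseID, Ward} — all of the relation — so {Diagnosis, Dosage} is a candidate key.
{Diagnosis, NurseID}⁺ = {BedNo, Diagnosis, Dosage, NurseID, Ward} — all of the relation — so {Diagnosis, NurseID} is a candidate key.
{Diagnosis, Ward}⁺ = {BedNo, Diagnosis, Dosage, NurseID, Ward} — all of the relation — so {Diagnosis, Ward} is a candidate key.
No proper subset of any of these is a key, and no other minimal superkey exists.

{BedNo, NurseID}, {BedNo, Ward}, {Diagnosis, Dosage}, {Diagnosis, NurseID}, {Diagnosis, Ward}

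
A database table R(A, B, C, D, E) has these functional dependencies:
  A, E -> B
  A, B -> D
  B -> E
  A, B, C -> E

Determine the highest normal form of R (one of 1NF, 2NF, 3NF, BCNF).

1NF

Candidate keys: {A, B, C}, {A, C, E}. Prime attributes: {A, B, C, E}.
A, E -> B: {A, E}⁺ = {A, B, D, E}, which is not all of the attributes, so the left side is not a superkey — BCNF is violated.
A, B -> D has non-prime {D} on the right and a non-superkey on the left, so 3NF fails.
The proper key subset {A, B} of {A, B, C} determines non-prime {D}, so the relation is not even in 2NF.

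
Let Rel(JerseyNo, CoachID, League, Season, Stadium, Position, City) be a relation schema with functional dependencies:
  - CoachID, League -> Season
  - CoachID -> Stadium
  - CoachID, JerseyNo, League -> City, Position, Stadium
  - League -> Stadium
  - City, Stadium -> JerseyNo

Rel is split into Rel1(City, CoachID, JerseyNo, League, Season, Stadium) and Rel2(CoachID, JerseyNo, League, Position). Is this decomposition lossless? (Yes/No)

Common attributes: {CoachID, JerseyNo, League}; their closure is {City, CoachID, JerseyNo, League, Position, Season, Stadium}.
Rel1 is contained in that closure, so Rel1 ∩ Rel2 -> Rel1 holds and the join is lossless.

Yes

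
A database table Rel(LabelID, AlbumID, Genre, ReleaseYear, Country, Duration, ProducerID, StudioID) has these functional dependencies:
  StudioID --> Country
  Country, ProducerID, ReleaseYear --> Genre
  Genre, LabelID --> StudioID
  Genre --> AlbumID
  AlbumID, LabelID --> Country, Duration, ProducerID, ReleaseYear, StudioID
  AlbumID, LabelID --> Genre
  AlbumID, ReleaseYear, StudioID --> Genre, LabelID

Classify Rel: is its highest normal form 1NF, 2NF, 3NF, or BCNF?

Candidate keys: {AlbumID, LabelID}, {AlbumID, ReleaseYear, StudioID}, {Country, LabelID, ProducerID, ReleaseYear}, {Genre, LabelID}, {Genre, ReleaseYear, StudioID}, {ProducerID, ReleaseYear, StudioID}. Prime attributes: {AlbumID, Country, Genre, LabelID, ProducerID, ReleaseYear, StudioID}.
StudioID --> Country breaks BCNF: {StudioID}⁺ = {Country, StudioID}, so {StudioID} is not a superkey.
Since {Country} ⊆ prime attributes and every other non-superkey FD also has a prime right side, the schema is in 3NF.

3NF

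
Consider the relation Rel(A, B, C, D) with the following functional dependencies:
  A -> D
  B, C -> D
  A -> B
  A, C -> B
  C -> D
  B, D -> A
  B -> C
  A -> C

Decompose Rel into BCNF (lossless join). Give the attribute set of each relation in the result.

Candidate keys of the original relation: {A}, {B}.
Within {A, B, C, D}: {C}⁺ ∩ {A, B, C, D} = {C, D}, not the whole set, so C -> D violates BCNF; decompose into {C, D} and {A, B, C}.
{C, D} is in BCNF.
{A, B, C} is in BCNF.

{A, B, C}; {C, D}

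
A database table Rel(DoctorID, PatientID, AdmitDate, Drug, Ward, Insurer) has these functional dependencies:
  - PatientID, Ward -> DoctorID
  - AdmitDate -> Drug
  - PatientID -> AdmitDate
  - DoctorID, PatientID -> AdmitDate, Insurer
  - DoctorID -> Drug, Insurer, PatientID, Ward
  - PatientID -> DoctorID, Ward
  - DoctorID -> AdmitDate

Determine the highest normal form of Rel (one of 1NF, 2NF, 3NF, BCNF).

2NF

Candidate keys: {DoctorID}, {PatientID}. Prime attributes: {DoctorID, PatientID}.
AdmitDate -> Drug breaks BCNF: {AdmitDate}⁺ = {AdmitDate, Drug}, so {AdmitDate} is not a superkey.
AdmitDate -> Drug has non-prime {Drug} on the right and a non-superkey on the left, so 3NF fails.
Every candidate key is a single attribute, so no partial dependency is possible; 2NF holds.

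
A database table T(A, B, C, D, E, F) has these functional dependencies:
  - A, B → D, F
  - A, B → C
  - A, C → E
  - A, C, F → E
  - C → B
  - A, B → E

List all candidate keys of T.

{A, B}, {A, C}

Attributes never on any right-hand side: {A} — every candidate key must contain it.
Closure of {A, B} is {A, B, C, D, E, F}, the whole schema; {A, B} is a candidate key.
Closure of {A, C} is {A, B, C, D, E, F}, the whole schema; {A, C} is a candidate key.
No proper subset of any of these is a key, and no other minimal superkey exists.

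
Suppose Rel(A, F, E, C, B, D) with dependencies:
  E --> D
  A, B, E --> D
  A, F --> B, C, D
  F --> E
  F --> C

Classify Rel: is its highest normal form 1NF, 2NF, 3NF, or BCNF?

1NF

Candidate key: {A, F}. Prime attributes: {A, F}.
E --> D breaks BCNF: {E}⁺ = {D, E}, so {E} is not a superkey.
E --> D determines the non-prime attribute {D} from a non-superkey — 3NF is violated.
The proper key subset {F} of {A, F} determines non-prime {C, D, E}, so the relation is not even in 2NF.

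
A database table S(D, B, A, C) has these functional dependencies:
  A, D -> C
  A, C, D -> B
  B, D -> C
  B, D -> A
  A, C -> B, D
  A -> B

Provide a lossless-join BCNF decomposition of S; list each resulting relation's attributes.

Candidate keys of the original relation: {A, C}, {A, D}, {B, D}.
{A, B, C, D}: {A} determines {A, B} here but is not a superkey — split on A -> B, giving {A, B} and {A, C, D}.
{A, B}: every determinant is a superkey — BCNF.
{A, C, D}: every determinant is a superkey — BCNF.

{A, B}; {A, C, D}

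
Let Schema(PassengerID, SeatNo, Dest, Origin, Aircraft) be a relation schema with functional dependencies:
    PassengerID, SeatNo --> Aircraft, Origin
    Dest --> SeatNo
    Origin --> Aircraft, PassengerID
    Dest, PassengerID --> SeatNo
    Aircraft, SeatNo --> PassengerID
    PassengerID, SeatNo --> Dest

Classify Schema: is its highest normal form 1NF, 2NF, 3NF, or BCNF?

Candidate keys: {Aircraft, Dest}, {Aircraft, SeatNo}, {Dest, Origin}, {Dest, PassengerID}, {Origin, SeatNo}, {PassengerID, SeatNo}. Prime attributes: {Aircraft, Dest, Origin, PassengerID, SeatNo}.
Dest --> SeatNo: {Dest}⁺ = {Dest, SeatNo}, which is not all of the attributes, so the left side is not a superkey — BCNF is violated.
But every attribute on its right side ({SeatNo}) is prime, and the same holds for every other non-superkey FD, so 3NF still holds.

3NF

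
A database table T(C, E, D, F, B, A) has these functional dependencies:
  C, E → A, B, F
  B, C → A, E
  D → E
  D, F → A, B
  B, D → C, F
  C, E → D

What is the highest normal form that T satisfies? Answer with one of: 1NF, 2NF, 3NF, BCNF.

3NF

Candidate keys: {B, C}, {B, D}, {C, D}, {C, E}, {D, F}. Prime attributes: {B, C, D, E, F}.
D → E: {D}⁺ = {D, E}, which is not all of the attributes, so the left side is not a superkey — BCNF is violated.
Since {E} ⊆ prime attributes and every other non-superkey FD also has a prime right side, the schema is in 3NF.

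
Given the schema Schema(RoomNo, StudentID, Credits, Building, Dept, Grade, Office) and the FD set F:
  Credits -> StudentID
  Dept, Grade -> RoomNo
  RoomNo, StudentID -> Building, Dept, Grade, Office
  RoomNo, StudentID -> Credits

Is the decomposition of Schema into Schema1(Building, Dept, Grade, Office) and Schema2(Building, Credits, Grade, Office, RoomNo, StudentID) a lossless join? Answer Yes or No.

No

The shared attributes are {Building, Grade, Office} and {Building, Grade, Office}⁺ = {Building, Grade, Office}.
Schema1 ⊄ {Building, Grade, Office} and Schema2 ⊄ {Building, Grade, Office}, so the split is lossy.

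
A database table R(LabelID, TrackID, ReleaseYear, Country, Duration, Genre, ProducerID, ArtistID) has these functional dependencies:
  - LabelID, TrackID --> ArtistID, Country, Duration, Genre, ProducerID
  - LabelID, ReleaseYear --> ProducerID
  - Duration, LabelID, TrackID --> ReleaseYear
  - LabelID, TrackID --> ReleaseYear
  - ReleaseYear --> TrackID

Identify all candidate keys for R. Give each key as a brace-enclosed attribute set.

{LabelID, ReleaseYear}, {LabelID, TrackID}

No FD produces {LabelID}, so it must be in every candidate key.
{LabelID, ReleaseYear} is a candidate key since {LabelID, ReleaseYear}⁺ = {ArtistID, Country, Duration, Genre, LabelID, ProducerID, ReleaseYear, TrackID} covers every attribute.
{LabelID, TrackID} is a candidate key since {LabelID, TrackID}⁺ = {ArtistID, Country, Duration, Genre, LabelID, ProducerID, ReleaseYear, TrackID} covers every attribute.
Any other superkey properly contains one of these, so there are no further candidate keys.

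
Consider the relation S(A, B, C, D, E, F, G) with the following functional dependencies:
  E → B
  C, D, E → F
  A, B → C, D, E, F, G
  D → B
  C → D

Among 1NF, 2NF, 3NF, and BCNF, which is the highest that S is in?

Candidate keys: {A, B}, {A, C}, {A, D}, {A, E}. Prime attributes: {A, B, C, D, E}.
E → B: {E}⁺ = {B, E}, which is not all of the attributes, so the left side is not a superkey — BCNF is violated.
C, D, E → F determines the non-prime attribute {F} from a non-superkey — 3NF is violated.
No non-prime attribute depends on a proper subset of any candidate key, so 2NF holds.

2NF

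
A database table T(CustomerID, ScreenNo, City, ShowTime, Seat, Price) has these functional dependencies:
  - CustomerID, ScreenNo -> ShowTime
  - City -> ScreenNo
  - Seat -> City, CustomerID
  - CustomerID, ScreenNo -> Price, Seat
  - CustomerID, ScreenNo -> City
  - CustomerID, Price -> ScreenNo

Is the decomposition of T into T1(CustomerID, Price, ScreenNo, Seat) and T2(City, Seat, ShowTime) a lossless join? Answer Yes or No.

Yes

T1 ∩ T2 = {Seat}; its closure under F is {City, CustomerID, Price, ScreenNo, Seat, ShowTime}.
This includes all of T1, so the common attributes are a superkey of T1 — the join is lossless.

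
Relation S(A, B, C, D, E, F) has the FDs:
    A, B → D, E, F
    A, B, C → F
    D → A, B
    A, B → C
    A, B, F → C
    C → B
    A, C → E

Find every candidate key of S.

{A, B}, {A, C}, {D}

{D}⁺ = {A, B, C, D, E, F} — all of the relation — so {D} is a candidate key.
{A, B}⁺ = {A, B, C, D, E, F} — all of the relation — so {A, B} is a candidate key.
{A, C}⁺ = {A, B, C, D, E, F} — all of the relation — so {A, C} is a candidate key.
These are minimal and exhaustive — every other superkey contains one of them.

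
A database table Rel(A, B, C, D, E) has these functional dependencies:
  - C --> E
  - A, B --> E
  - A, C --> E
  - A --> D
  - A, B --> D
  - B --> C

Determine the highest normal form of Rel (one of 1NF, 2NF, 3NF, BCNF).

1NF

Candidate key: {A, B}. Prime attributes: {A, B}.
C --> E: {C}⁺ = {C, E}, which is not all of the attributes, so the left side is not a superkey — BCNF is violated.
C --> E has non-prime {E} on the right and a non-superkey on the left, so 3NF fails.
{A} is a proper subset of the key {A, B}, and {A}⁺ contains the non-prime attribute {D} — a partial dependency, so 2NF is violated.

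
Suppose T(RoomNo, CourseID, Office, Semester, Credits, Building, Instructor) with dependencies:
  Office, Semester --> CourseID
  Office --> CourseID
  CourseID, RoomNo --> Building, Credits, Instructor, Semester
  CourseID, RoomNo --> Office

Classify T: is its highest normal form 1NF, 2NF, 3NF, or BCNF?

Candidate keys: {CourseID, RoomNo}, {Office, RoomNo}. Prime attributes: {CourseID, Office, RoomNo}.
Office, Semester --> CourseID: {Office, Semester}⁺ = {CourseID, Office, Semester}, which is not all of the attributes, so the left side is not a superkey — BCNF is violated.
Its right-hand attributes {CourseID} are all prime, as are those of every other non-superkey FD — the relation is in 3NF.

3NF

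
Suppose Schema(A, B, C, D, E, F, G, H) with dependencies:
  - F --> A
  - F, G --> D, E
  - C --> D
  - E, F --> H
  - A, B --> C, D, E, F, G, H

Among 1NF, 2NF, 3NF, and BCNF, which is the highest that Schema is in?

2NF

Candidate keys: {A, B}, {B, F}. Prime attributes: {A, B, F}.
F --> A: {F}⁺ = {A, F}, which is not all of the attributes, so the left side is not a superkey — BCNF is violated.
F, G --> D, E determines the non-prime attributes {D, E} from a non-superkey — 3NF is violated.
No non-prime attribute depends on a proper subset of any candidate key, so 2NF holds.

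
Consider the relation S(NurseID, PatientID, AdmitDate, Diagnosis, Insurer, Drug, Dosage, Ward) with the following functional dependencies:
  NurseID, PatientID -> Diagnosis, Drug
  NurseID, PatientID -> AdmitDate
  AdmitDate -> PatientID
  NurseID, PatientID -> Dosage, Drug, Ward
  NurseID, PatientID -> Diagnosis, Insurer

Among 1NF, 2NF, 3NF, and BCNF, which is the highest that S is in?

Candidate keys: {AdmitDate, NurseID}, {NurseID, PatientID}. Prime attributes: {AdmitDate, NurseID, PatientID}.
AdmitDate -> PatientID breaks BCNF: {AdmitDate}⁺ = {AdmitDate, PatientID}, so {AdmitDate} is not a superkey.
But every attribute on its right side ({PatientID}) is prime, and the same holds for every other non-superkey FD, so 3NF still holds.

3NF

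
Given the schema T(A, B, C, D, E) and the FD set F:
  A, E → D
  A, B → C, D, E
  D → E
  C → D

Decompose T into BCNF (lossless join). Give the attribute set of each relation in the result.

Candidate key of the original relation: {A, B}.
In {A, B, C, D, E}, {A, E} is not a superkey ({A, E}⁺ restricted to this set is {A, D, E}), so split on A, E → D into {A, D, E} and {A, B, C, E}.
In {A, D, E}, {D} is not a superkey ({D}⁺ restricted to this set is {D, E}), so split on D → E into {D, E} and {A, D}.
{D, E}: every determinant is a superkey — BCNF.
{A, D}: every determinant is a superkey — BCNF.
In {A, B, C, E}, {C} is not a superkey ({C}⁺ restricted to this set is {C, E}), so split on C → E into {C, E} and {A, B, C}.
{C, E}: every determinant is a superkey — BCNF.
{A, B, C}: every determinant is a superkey — BCNF.

{A, B, C}; {A, D}; {C, E}; {D, E}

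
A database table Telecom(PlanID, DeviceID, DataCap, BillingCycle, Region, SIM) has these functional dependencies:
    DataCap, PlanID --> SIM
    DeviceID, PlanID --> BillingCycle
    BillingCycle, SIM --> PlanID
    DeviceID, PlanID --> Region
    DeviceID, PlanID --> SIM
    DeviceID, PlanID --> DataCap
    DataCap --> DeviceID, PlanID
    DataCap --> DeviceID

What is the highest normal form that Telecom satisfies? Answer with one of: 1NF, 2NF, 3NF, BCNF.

Candidate keys: {BillingCycle, DeviceID, SIM}, {DataCap}, {DeviceID, PlanID}. Prime attributes: {BillingCycle, DataCap, DeviceID, PlanID, SIM}.
For BillingCycle, SIM --> PlanID we have {BillingCycle, SIM}⁺ = {BillingCycle, PlanID, SIM}; {BillingCycle, SIM} is not a superkey, so BCNF fails.
But every attribute on its right side ({PlanID}) is prime, and the same holds for every other non-superkey FD, so 3NF still holds.

3NF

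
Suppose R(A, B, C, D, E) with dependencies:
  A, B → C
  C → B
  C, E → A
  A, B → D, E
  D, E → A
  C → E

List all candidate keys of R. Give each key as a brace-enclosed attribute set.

{C} is a candidate key since {C}⁺ = {A, B, C, D, E} covers every attribute.
{A, B} is a candidate key since {A, B}⁺ = {A, B, C, D, E} covers every attribute.
{B, D, E} is a candidate key since {B, D, E}⁺ = {A, B, C, D, E} covers every attribute.
No proper subset of any of these is a key, and no other minimal superkey exists.

{A, B}, {B, D, E}, {C}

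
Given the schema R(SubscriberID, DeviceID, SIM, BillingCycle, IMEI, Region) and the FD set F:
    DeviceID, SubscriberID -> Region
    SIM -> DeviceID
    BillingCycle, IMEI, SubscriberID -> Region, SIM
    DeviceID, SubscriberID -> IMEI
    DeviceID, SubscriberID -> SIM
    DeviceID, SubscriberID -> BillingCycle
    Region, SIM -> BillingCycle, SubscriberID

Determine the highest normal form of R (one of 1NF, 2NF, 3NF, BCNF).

Candidate keys: {BillingCycle, IMEI, SubscriberID}, {DeviceID, SubscriberID}, {Region, SIM}, {SIM, SubscriberID}. Prime attributes: {BillingCycle, DeviceID, IMEI, Region, SIM, SubscriberID}.
SIM -> DeviceID breaks BCNF: {SIM}⁺ = {DeviceID, SIM}, so {SIM} is not a superkey.
Since {DeviceID} ⊆ prime attributes and every other non-superkey FD also has a prime right side, the schema is in 3NF.

3NF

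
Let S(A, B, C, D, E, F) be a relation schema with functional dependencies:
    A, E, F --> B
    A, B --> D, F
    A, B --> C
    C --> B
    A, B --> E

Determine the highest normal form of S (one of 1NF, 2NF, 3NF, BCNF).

3NF

Candidate keys: {A, B}, {A, C}, {A, E, F}. Prime attributes: {A, B, C, E, F}.
C --> B: {C}⁺ = {B, C}, which is not all of the attributes, so the left side is not a superkey — BCNF is violated.
Its right-hand attributes {B} are all prime, as are those of every other non-superkey FD — the relation is in 3NF.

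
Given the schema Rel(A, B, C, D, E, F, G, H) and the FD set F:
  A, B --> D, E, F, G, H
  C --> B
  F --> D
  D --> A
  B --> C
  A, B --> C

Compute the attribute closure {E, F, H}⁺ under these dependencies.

Start with {E, F, H}.
F --> D applies; add {D} → now {D, E, F, H}.
D --> A applies; add {A} → now {A, D, E, F, H}.
No further FD applies.

{A, D, E, F, H}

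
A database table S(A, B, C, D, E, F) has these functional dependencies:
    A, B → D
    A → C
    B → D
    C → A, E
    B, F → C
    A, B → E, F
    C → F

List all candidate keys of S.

Attributes never on any right-hand side: {B} — every candidate key must contain it.
{A, B}⁺ = {A, B, C, D, E, F} — all of the relation — so {A, B} is a candidate key.
{B, C}⁺ = {A, B, C, D, E, F} — all of the relation — so {B, C} is a candidate key.
{B, F}⁺ = {A, B, C, D, E, F} — all of the relation — so {B, F} is a candidate key.
These are minimal and exhaustive — every other superkey contains one of them.

{A, B}, {B, C}, {B, F}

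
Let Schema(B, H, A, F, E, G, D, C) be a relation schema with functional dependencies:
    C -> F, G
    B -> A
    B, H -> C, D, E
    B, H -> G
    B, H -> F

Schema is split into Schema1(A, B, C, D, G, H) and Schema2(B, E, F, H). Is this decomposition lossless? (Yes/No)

Yes

Common attributes: {B, H}; their closure is {A, B, C, D, E, F, G, H}.
Schema1 is contained in that closure, so Schema1 ∩ Schema2 -> Schema1 holds and the join is lossless.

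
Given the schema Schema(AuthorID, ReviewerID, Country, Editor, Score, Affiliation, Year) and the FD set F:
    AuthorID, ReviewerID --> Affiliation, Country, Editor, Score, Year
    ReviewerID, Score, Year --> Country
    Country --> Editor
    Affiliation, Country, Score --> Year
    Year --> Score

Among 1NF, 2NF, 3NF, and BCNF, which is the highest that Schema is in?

2NF

Candidate key: {AuthorID, ReviewerID}. Prime attributes: {AuthorID, ReviewerID}.
For ReviewerID, Score, Year --> Country we have {ReviewerID, Score, Year}⁺ = {Country, Editor, ReviewerID, Score, Year}; {ReviewerID, Score, Year} is not a superkey, so BCNF fails.
ReviewerID, Score, Year --> Country has non-prime {Country} on the right and a non-superkey on the left, so 3NF fails.
Checking every proper subset of each key, none determines a non-prime attribute — 2NF is satisfied.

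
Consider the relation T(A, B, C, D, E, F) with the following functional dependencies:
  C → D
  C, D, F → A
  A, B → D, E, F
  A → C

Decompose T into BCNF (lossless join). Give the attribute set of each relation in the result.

{A, B, E, F}; {A, C}; {C, D}

Candidate keys of the original relation: {A, B}, {B, C, F}.
{A, B, C, D, E, F}: {C} determines {C, D} here but is not a superkey — split on C → D, giving {C, D} and {A, B, C, E, F}.
{C, D} is in BCNF.
{A, B, C, E, F}: {A} determines {A, C} here but is not a superkey — split on A → C, giving {A, C} and {A, B, E, F}.
{A, C} is in BCNF.
{A, B, E, F} is in BCNF.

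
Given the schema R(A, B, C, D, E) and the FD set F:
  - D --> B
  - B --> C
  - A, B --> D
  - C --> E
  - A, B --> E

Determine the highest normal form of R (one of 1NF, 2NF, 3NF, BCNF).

1NF

Candidate keys: {A, B}, {A, D}. Prime attributes: {A, B, D}.
D --> B breaks BCNF: {D}⁺ = {B, C, D, E}, so {D} is not a superkey.
B --> C has non-prime {C} on the right and a non-superkey on the left, so 3NF fails.
Since {B} ⊂ {A, B} and {B}⁺ ⊇ {C, E} with {C, E} non-prime, there is a partial dependency; 2NF fails.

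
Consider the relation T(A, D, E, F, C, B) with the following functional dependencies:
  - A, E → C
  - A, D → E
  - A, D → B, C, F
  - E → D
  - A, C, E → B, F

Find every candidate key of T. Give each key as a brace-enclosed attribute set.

{A} never appears on the right of any FD, so every key must include it.
Closure of {A, D} is {A, B, C, D, E, F}, the whole schema; {A, D} is a candidate key.
Closure of {A, E} is {A, B, C, D, E, F}, the whole schema; {A, E} is a candidate key.
Any other superkey properly contains one of these, so there are no further candidate keys.

{A, D}, {A, E}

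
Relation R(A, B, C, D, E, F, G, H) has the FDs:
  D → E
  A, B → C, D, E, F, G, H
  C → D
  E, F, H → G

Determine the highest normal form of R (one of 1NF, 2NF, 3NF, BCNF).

2NF

Candidate key: {A, B}. Prime attributes: {A, B}.
D → E: {D}⁺ = {D, E}, which is not all of the attributes, so the left side is not a superkey — BCNF is violated.
D → E determines the non-prime attribute {E} from a non-superkey — 3NF is violated.
No proper subset of a key has a non-prime attribute in its closure, so there is no partial dependency; 2NF holds.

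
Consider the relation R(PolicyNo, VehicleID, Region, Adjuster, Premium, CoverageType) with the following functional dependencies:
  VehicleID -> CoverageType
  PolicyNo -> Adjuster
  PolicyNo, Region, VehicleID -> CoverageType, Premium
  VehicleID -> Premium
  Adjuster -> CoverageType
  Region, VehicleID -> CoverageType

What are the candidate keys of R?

No FD produces {PolicyNo, Region, VehicleID}, so they must be in every candidate key.
{PolicyNo, Region, VehicleID} is a candidate key since {PolicyNo, Region, VehicleID}⁺ = {Adjuster, CoverageType, PolicyNo, Premium, Region, VehicleID} covers every attribute.
No smaller or unrelated set reaches every attribute, so there are no other keys.

{PolicyNo, Region, VehicleID}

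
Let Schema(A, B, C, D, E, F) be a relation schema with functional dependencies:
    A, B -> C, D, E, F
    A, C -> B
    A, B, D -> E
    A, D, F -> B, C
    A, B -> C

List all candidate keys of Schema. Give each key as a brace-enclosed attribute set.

{A, B}, {A, C}, {A, D, F}

{A} never appears on the right of any FD, so every key must include it.
Closure of {A, B} is {A, B, C, D, E, F}, the whole schema; {A, B} is a candidate key.
Closure of {A, C} is {A, B, C, D, E, F}, the whole schema; {A, C} is a candidate key.
Closure of {A, D, F} is {A, B, C, D, E, F}, the whole schema; {A, D, F} is a candidate key.
Any other superkey properly contains one of these, so there are no further candidate keys.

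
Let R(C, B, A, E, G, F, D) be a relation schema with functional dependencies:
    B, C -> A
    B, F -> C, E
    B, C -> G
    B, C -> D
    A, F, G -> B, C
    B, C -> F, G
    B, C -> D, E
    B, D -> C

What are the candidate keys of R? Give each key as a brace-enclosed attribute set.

{B, C}⁺ = {A, B, C, D, E, F, G}, which is every attribute, so {B, C} is a candidate key.
{B, D}⁺ = {A, B, C, D, E, F, G}, which is every attribute, so {B, D} is a candidate key.
{B, F}⁺ = {A, B, C, D, E, F, G}, which is every attribute, so {B, F} is a candidate key.
{A, F, G}⁺ = {A, B, C, D, E, F, G}, which is every attribute, so {A, F, G} is a candidate key.
Any other superkey properly contains one of these, so there are no further candidate keys.

{A, F, G}, {B, C}, {B, D}, {B, F}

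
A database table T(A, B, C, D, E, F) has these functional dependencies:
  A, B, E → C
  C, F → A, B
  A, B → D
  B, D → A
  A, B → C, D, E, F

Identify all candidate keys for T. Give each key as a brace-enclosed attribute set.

{A, B}⁺ = {A, B, C, D, E, F}, which is every attribute, so {A, B} is a candidate key.
{B, D}⁺ = {A, B, C, D, E, F}, which is every attribute, so {B, D} is a candidate key.
{C, F}⁺ = {A, B, C, D, E, F}, which is every attribute, so {C, F} is a candidate key.
These are minimal and exhaustive — every other superkey contains one of them.

{A, B}, {B, D}, {C, F}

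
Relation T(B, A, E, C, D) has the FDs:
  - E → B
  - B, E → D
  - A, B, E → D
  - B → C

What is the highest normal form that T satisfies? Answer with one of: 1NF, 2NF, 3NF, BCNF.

1NF

Candidate key: {A, E}. Prime attributes: {A, E}.
E → B: {E}⁺ = {B, C, D, E}, which is not all of the attributes, so the left side is not a superkey — BCNF is violated.
E → B determines the non-prime attribute {B} from a non-superkey — 3NF is violated.
Since {E} ⊂ {A, E} and {E}⁺ ⊇ {B, C, D} with {B, C, D} non-prime, there is a partial dependency; 2NF fails.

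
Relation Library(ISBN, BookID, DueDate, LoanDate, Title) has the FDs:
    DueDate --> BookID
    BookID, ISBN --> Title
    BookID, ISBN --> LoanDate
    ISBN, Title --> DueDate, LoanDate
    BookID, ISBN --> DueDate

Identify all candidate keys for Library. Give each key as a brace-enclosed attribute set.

No FD produces {ISBN}, so it must be in every candidate key.
Closure of {BookID, ISBN} is {BookID, DueDate, ISBN, LoanDate, Title}, the whole schema; {BookID, ISBN} is a candidate key.
Closure of {DueDate, ISBN} is {BookID, DueDate, ISBN, LoanDate, Title}, the whole schema; {DueDate, ISBN} is a candidate key.
Closure of {ISBN, Title} is {BookID, DueDate, ISBN, LoanDate, Title}, the whole schema; {ISBN, Title} is a candidate key.
No proper subset of any of these is a key, and no other minimal superkey exists.

{BookID, ISBN}, {DueDate, ISBN}, {ISBN, Title}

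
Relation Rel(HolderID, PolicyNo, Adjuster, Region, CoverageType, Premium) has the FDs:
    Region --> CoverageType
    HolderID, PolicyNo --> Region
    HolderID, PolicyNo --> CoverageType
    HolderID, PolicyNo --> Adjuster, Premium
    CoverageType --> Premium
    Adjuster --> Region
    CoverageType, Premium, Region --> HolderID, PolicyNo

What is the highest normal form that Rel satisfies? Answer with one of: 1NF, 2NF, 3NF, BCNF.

2NF

Candidate keys: {Adjuster}, {HolderID, PolicyNo}, {Region}. Prime attributes: {Adjuster, HolderID, PolicyNo, Region}.
For CoverageType --> Premium we have {CoverageType}⁺ = {CoverageType, Premium}; {CoverageType} is not a superkey, so BCNF fails.
CoverageType --> Premium determines the non-prime attribute {Premium} from a non-superkey — 3NF is violated.
No non-prime attribute depends on a proper subset of any candidate key, so 2NF holds.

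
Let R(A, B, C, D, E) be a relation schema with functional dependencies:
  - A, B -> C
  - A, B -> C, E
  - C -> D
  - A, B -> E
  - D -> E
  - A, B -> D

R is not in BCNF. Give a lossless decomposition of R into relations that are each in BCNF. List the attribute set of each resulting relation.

{A, B, C}; {C, D}; {D, E}

Candidate key of the original relation: {A, B}.
In {A, B, C, D, E}, {C} is not a superkey ({C}⁺ restricted to this set is {C, D, E}), so split on C -> D, E into {C, D, E} and {A, B, C}.
In {C, D, E}, {D} is not a superkey ({D}⁺ restricted to this set is {D, E}), so split on D -> E into {D, E} and {C, D}.
{D, E} is in BCNF.
{C, D} is in BCNF.
{A, B, C} is in BCNF.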